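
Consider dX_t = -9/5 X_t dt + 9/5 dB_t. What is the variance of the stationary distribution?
lim Var(X_t) = 9/10

The OU SDE dX = -theta X dt + sigma dB admits the integrating factor exp(theta t): d(exp(theta t) X_t) = sigma exp(theta t) dB_t. Integrating from 0 to t gives X_t = x_0 * exp(-theta t) + sigma * int_0^t exp(-theta (t-s)) dB_s for any initial x_0. The Itô integral has variance (by the Itô isometry) sigma^2 * int_0^t exp(-2 theta (t - s)) ds = sigma^2 * (1 - exp(-2 theta t)) / (2 theta), independent of x_0.
With theta = 9/5, sigma = 9/5:
  Var(X_t) = (9/5)^2 * (1 - exp(-2*9/5 t)) / (2 * 9/5) = 9/10 - 9*exp(-18*t/5)/10.
As t -> infinity, exp(-2*9/5 t) -> 0, so the stationary variance is sigma^2 / (2 theta) = 9/10.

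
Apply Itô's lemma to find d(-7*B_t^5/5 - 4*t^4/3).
d(-7*B_t^5/5 - 4*t^4/3) = (-14*B_t^3 - 16*t^3/3) dt + (-7*B_t^4) dB_t

Itô's formula for f(t, x): d f(t, B_t) = (f_t + (1/2) f_xx) dt + f_x dB_t. Compute partials of f(t, x) = -4*t^4/3 - 7*x^5/5:
  f_t(t,x)  = -16*t^3/3
  f_x(t,x)  = -7*x^4
  f_xx(t,x) = -28*x^3
Assemble drift = f_t + (1/2) f_xx = -16*t^3/3 - 14*x^3 and diffusion = f_x = -7*x^4. Substituting x = B_t:
  d(-7*B_t^5/5 - 4*t^4/3) = (-14*B_t^3 - 16*t^3/3) dt + (-7*B_t^4) dB_t.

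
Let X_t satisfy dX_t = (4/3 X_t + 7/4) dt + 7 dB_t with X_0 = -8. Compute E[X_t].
E[X_t] = -107*exp(4*t/3)/16 - 21/16

Taking expectations and using E[dB_t] = 0, the mean m(t) = E[X_t] satisfies the ODE m'(t) = a m(t) + b with m(0) = x_0. With a = 4/3, b = 7/4, x_0 = -8, the solution is
  m(t) = x_0 * exp(a t) + (b/a) * (exp(a t) - 1)
       = (-8) * exp((4/3) t) + ((7/4)/(4/3)) * (exp((4/3) t) - 1)
       = -107*exp(4*t/3)/16 - 21/16.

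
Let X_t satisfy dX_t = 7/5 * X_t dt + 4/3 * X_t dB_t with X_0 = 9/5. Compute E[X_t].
E[X_t] = 9*exp(7*t/5)/5

For GBM dX = mu X dt + sigma X dB with X_0 = x_0, apply Itô to Y = log X: dY = (mu - sigma^2/2) dt + sigma dB, so Y_t = log(x_0) + (mu - sigma^2/2) t + sigma B_t and hence X_t = x_0 * exp((mu - sigma^2/2) t + sigma B_t).
With mu = 7/5, sigma = 4/3, x_0 = 9/5, this gives:
  X_t = 9/5 * exp((23/45) * t + (4/3) * B_t).
Since sigma*B_t ~ Normal(0, sigma^2 t), E[exp(sigma*B_t)] = exp(sigma^2 t / 2); so E[X_t] = x_0 * exp((mu - sigma^2/2) t) * exp(sigma^2 t / 2) = x_0 * exp(mu t) = 9*exp(7*t/5)/5.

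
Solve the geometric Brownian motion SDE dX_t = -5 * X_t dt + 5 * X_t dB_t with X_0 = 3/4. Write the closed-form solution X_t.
X_t = 3/4 * exp((-35/2) * t + (5) * B_t)

For GBM dX = mu X dt + sigma X dB with X_0 = x_0, apply Itô to Y = log X: dY = (mu - sigma^2/2) dt + sigma dB, so Y_t = log(x_0) + (mu - sigma^2/2) t + sigma B_t and hence X_t = x_0 * exp((mu - sigma^2/2) t + sigma B_t).
With mu = -5, sigma = 5, x_0 = 3/4, this gives:
  X_t = 3/4 * exp((-35/2) * t + (5) * B_t).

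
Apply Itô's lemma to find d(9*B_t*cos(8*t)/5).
d(9*B_t*cos(8*t)/5) = (-72*B_t*sin(8*t)/5) dt + (9*cos(8*t)/5) dB_t

Itô's formula for f(t, x): d f(t, B_t) = (f_t + (1/2) f_xx) dt + f_x dB_t. Compute partials of f(t, x) = 9*x*cos(8*t)/5:
  f_t(t,x)  = -72*x*sin(8*t)/5
  f_x(t,x)  = 9*cos(8*t)/5
  f_xx(t,x) = 0
Assemble drift = f_t + (1/2) f_xx = -72*x*sin(8*t)/5 and diffusion = f_x = 9*cos(8*t)/5. Substituting x = B_t:
  d(9*B_t*cos(8*t)/5) = (-72*B_t*sin(8*t)/5) dt + (9*cos(8*t)/5) dB_t.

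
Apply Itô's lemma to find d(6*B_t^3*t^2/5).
d(6*B_t^3*t^2/5) = (6*B_t*t*(2*B_t^2 + 3*t)/5) dt + (18*B_t^2*t^2/5) dB_t

Itô's formula for f(t, x): d f(t, B_t) = (f_t + (1/2) f_xx) dt + f_x dB_t. Compute partials of f(t, x) = 6*t^2*x^3/5:
  f_t(t,x)  = 12*t*x^3/5
  f_x(t,x)  = 18*t^2*x^2/5
  f_xx(t,x) = 36*t^2*x/5
Assemble drift = f_t + (1/2) f_xx = 6*t*x*(3*t + 2*x^2)/5 and diffusion = f_x = 18*t^2*x^2/5. Substituting x = B_t:
  d(6*B_t^3*t^2/5) = (6*B_t*t*(2*B_t^2 + 3*t)/5) dt + (18*B_t^2*t^2/5) dB_t.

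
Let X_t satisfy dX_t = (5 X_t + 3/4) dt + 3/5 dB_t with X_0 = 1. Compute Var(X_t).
Var(X_t) = 9*exp(10*t)/250 - 9/250

The variance V(t) = Var(X_t) satisfies V'(t) = 2 a V(t) + c^2 with V(0) = 0 (drift coefficient is linear in X, diffusion is constant). With a = 5, c = 3/5, the solution is
  V(t) = (c^2 / (2 a)) * (exp(2 a t) - 1)
       = ((3/5)^2 / (2*5)) * (exp(10 t) - 1)
       = 9*exp(10*t)/250 - 9/250.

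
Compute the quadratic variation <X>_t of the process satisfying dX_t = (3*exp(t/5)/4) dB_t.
<X>_t = 45*exp(2*t/5)/32 - 45/32

For an Itô process dX_t = a(t) dt + b(t) dB_t, the quadratic variation is <X>_t = int_0^t b(s)^2 ds (the drift term does not contribute). Here b(s) = 3*exp(s/5)/4, so
  b(s)^2 = 9*exp(2*s/5)/16.
Integrating from 0 to t:
  <X>_t = int_0^t (9*exp(2*s/5)/16) ds = 45*exp(2*t/5)/32 - 45/32.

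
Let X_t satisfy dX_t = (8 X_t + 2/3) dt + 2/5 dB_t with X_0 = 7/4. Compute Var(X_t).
Var(X_t) = exp(16*t)/100 - 1/100

The variance V(t) = Var(X_t) satisfies V'(t) = 2 a V(t) + c^2 with V(0) = 0 (drift coefficient is linear in X, diffusion is constant). With a = 8, c = 2/5, the solution is
  V(t) = (c^2 / (2 a)) * (exp(2 a t) - 1)
       = ((2/5)^2 / (2*8)) * (exp(16 t) - 1)
       = exp(16*t)/100 - 1/100.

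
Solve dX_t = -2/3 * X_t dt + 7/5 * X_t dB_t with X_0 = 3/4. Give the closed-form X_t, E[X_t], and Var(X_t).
X_t = 3/4 * exp((-247/150) t + (7/5) B_t); E[X_t] = 3*exp(-2*t/3)/4; Var(X_t) = (9*exp(49*t/25) - 9)*exp(-4*t/3)/16

For GBM dX = mu X dt + sigma X dB with X_0 = x_0, apply Itô to Y = log X: dY = (mu - sigma^2/2) dt + sigma dB, so Y_t = log(x_0) + (mu - sigma^2/2) t + sigma B_t and hence X_t = x_0 * exp((mu - sigma^2/2) t + sigma B_t).
With mu = -2/3, sigma = 7/5, x_0 = 3/4, this gives:
  X_t = 3/4 * exp((-247/150) * t + (7/5) * B_t).
Since sigma*B_t ~ Normal(0, sigma^2 t), E[exp(sigma*B_t)] = exp(sigma^2 t / 2); so E[X_t] = x_0 * exp((mu - sigma^2/2) t) * exp(sigma^2 t / 2) = x_0 * exp(mu t) = 3*exp(-2*t/3)/4.
Var(X_t) = E[X_t^2] - (E[X_t])^2 = x_0^2 * exp(2 mu t) * (exp(sigma^2 t) - 1) = (9*exp(49*t/25) - 9)*exp(-4*t/3)/16.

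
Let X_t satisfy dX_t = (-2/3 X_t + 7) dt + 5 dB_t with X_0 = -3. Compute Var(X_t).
Var(X_t) = 75/4 - 75*exp(-4*t/3)/4

The variance V(t) = Var(X_t) satisfies V'(t) = 2 a V(t) + c^2 with V(0) = 0 (drift coefficient is linear in X, diffusion is constant). With a = -2/3, c = 5, the solution is
  V(t) = (c^2 / (2 a)) * (exp(2 a t) - 1)
       = (5^2 / (2*(-2/3))) * (exp((-4/3) t) - 1)
       = 75/4 - 75*exp(-4*t/3)/4.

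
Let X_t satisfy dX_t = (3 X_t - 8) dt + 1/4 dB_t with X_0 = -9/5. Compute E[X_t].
E[X_t] = 8/3 - 67*exp(3*t)/15

Taking expectations and using E[dB_t] = 0, the mean m(t) = E[X_t] satisfies the ODE m'(t) = a m(t) + b with m(0) = x_0. With a = 3, b = -8, x_0 = -9/5, the solution is
  m(t) = x_0 * exp(a t) + (b/a) * (exp(a t) - 1)
       = (-9/5) * exp(3 t) + ((-8)/3) * (exp(3 t) - 1)
       = 8/3 - 67*exp(3*t)/15.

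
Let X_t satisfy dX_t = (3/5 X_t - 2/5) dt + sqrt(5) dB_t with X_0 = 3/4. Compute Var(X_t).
Var(X_t) = 25*exp(6*t/5)/6 - 25/6

The variance V(t) = Var(X_t) satisfies V'(t) = 2 a V(t) + c^2 with V(0) = 0 (drift coefficient is linear in X, diffusion is constant). With a = 3/5, c = sqrt(5), the solution is
  V(t) = (c^2 / (2 a)) * (exp(2 a t) - 1)
       = (sqrt(5)^2 / (2*(3/5))) * (exp((6/5) t) - 1)
       = 25*exp(6*t/5)/6 - 25/6.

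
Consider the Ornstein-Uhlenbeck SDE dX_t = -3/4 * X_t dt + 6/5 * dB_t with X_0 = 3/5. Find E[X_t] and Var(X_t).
E[X_t] = 3*exp(-3*t/4)/5; Var(X_t) = 24/25 - 24*exp(-3*t/2)/25

The OU SDE dX = -theta X dt + sigma dB admits the integrating factor exp(theta t): d(exp(theta t) X_t) = sigma exp(theta t) dB_t. Integrating from 0 to t:
  X_t = x_0 * exp(-theta t) + sigma * int_0^t exp(-theta (t-s)) dB_s.
The Itô integral has mean 0 and (by the Itô isometry) variance sigma^2 * int_0^t exp(-2 theta (t - s)) ds = sigma^2 * (1 - exp(-2 theta t)) / (2 theta).
With theta = 3/4, sigma = 6/5, x_0 = 3/5:
  E[X_t] = 3/5 * exp(-3/4 t) = 3*exp(-3*t/4)/5
  Var(X_t) = (6/5)^2 * (1 - exp(-2*3/4 t)) / (2 * 3/4) = 24/25 - 24*exp(-3*t/2)/25.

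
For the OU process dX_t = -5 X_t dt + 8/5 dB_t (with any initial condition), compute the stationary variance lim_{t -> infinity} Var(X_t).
lim Var(X_t) = 32/125

The OU SDE dX = -theta X dt + sigma dB admits the integrating factor exp(theta t): d(exp(theta t) X_t) = sigma exp(theta t) dB_t. Integrating from 0 to t gives X_t = x_0 * exp(-theta t) + sigma * int_0^t exp(-theta (t-s)) dB_s for any initial x_0. The Itô integral has variance (by the Itô isometry) sigma^2 * int_0^t exp(-2 theta (t - s)) ds = sigma^2 * (1 - exp(-2 theta t)) / (2 theta), independent of x_0.
With theta = 5, sigma = 8/5:
  Var(X_t) = (8/5)^2 * (1 - exp(-2*5 t)) / (2 * 5) = 32/125 - 32*exp(-10*t)/125.
As t -> infinity, exp(-2*5 t) -> 0, so the stationary variance is sigma^2 / (2 theta) = 32/125.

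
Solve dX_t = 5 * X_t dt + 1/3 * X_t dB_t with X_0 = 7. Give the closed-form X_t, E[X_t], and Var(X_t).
X_t = 7 * exp((89/18) t + (1/3) B_t); E[X_t] = 7*exp(5*t); Var(X_t) = 49*(exp(t/9) - 1)*exp(10*t)

For GBM dX = mu X dt + sigma X dB with X_0 = x_0, apply Itô to Y = log X: dY = (mu - sigma^2/2) dt + sigma dB, so Y_t = log(x_0) + (mu - sigma^2/2) t + sigma B_t and hence X_t = x_0 * exp((mu - sigma^2/2) t + sigma B_t).
With mu = 5, sigma = 1/3, x_0 = 7, this gives:
  X_t = 7 * exp((89/18) * t + (1/3) * B_t).
Since sigma*B_t ~ Normal(0, sigma^2 t), E[exp(sigma*B_t)] = exp(sigma^2 t / 2); so E[X_t] = x_0 * exp((mu - sigma^2/2) t) * exp(sigma^2 t / 2) = x_0 * exp(mu t) = 7*exp(5*t).
Var(X_t) = E[X_t^2] - (E[X_t])^2 = x_0^2 * exp(2 mu t) * (exp(sigma^2 t) - 1) = 49*(exp(t/9) - 1)*exp(10*t).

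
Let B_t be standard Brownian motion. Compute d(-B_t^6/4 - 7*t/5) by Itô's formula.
d(-B_t^6/4 - 7*t/5) = (-15*B_t^4/4 - 7/5) dt + (-3*B_t^5/2) dB_t

Itô's formula for f(t, x): d f(t, B_t) = (f_t + (1/2) f_xx) dt + f_x dB_t. Compute partials of f(t, x) = -7*t/5 - x^6/4:
  f_t(t,x)  = -7/5
  f_x(t,x)  = -3*x^5/2
  f_xx(t,x) = -15*x^4/2
Assemble drift = f_t + (1/2) f_xx = -15*x^4/4 - 7/5 and diffusion = f_x = -3*x^5/2. Substituting x = B_t:
  d(-B_t^6/4 - 7*t/5) = (-15*B_t^4/4 - 7/5) dt + (-3*B_t^5/2) dB_t.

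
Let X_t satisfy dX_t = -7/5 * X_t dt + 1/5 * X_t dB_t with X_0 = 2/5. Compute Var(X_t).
Var(X_t) = (4*exp(t/25) - 4)*exp(-14*t/5)/25

For GBM dX = mu X dt + sigma X dB with X_0 = x_0, apply Itô to Y = log X: dY = (mu - sigma^2/2) dt + sigma dB, so Y_t = log(x_0) + (mu - sigma^2/2) t + sigma B_t and hence X_t = x_0 * exp((mu - sigma^2/2) t + sigma B_t).
With mu = -7/5, sigma = 1/5, x_0 = 2/5, this gives:
  X_t = 2/5 * exp((-71/50) * t + (1/5) * B_t).
Since sigma*B_t ~ Normal(0, sigma^2 t), E[exp(sigma*B_t)] = exp(sigma^2 t / 2); so E[X_t] = x_0 * exp((mu - sigma^2/2) t) * exp(sigma^2 t / 2) = x_0 * exp(mu t) = 2*exp(-7*t/5)/5.
Var(X_t) = E[X_t^2] - (E[X_t])^2 = x_0^2 * exp(2 mu t) * (exp(sigma^2 t) - 1) = (4*exp(t/25) - 4)*exp(-14*t/5)/25.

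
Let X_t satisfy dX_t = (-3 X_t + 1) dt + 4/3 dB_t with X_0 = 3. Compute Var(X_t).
Var(X_t) = 8/27 - 8*exp(-6*t)/27

The variance V(t) = Var(X_t) satisfies V'(t) = 2 a V(t) + c^2 with V(0) = 0 (drift coefficient is linear in X, diffusion is constant). With a = -3, c = 4/3, the solution is
  V(t) = (c^2 / (2 a)) * (exp(2 a t) - 1)
       = ((4/3)^2 / (2*(-3))) * (exp((-6) t) - 1)
       = 8/27 - 8*exp(-6*t)/27.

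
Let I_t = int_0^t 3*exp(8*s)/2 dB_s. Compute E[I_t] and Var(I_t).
E[I_t] = 0; Var(I_t) = 9*exp(16*t)/64 - 9/64

The Itô integral of a deterministic integrand f(s) has mean 0 because each increment f(s) * (B_{s+ds} - B_s) has mean 0. By the Itô isometry:
  Var( int_0^t f(s) dB_s ) = E[ (int_0^t f(s) dB_s)^2 ] = int_0^t f(s)^2 ds.
Here f(s) = 3*exp(8*s)/2, so f(s)^2 = 9*exp(16*s)/4. Integrate:
  int_0^t (9*exp(16*s)/4) ds = 9*exp(16*t)/64 - 9/64.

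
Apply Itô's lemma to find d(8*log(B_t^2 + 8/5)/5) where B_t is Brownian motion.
d(8*log(B_t^2 + 8/5)/5) = (8*(8 - 5*B_t^2)/(5*B_t^2 + 8)^2) dt + (16*B_t/(5*B_t^2 + 8)) dB_t

Itô's formula for f(B_t) gives d f(B_t) = f'(B_t) dB_t + (1/2) f''(B_t) dt. Compute derivatives of f(x) = 8*log(x^2 + 8/5)/5:
  f'(x)  = 16*x/(5*x^2 + 8)
  f''(x) = 16*(8 - 5*x^2)/(5*x^2 + 8)^2
Substitute x = B_t and multiply the f'' term by 1/2:
  drift     = (1/2) * (16*(8 - 5*x^2)/(5*x^2 + 8)^2) evaluated at B_t = 8*(8 - 5*B_t^2)/(5*B_t^2 + 8)^2
  diffusion = (16*x/(5*x^2 + 8)) evaluated at B_t = 16*B_t/(5*B_t^2 + 8)
Therefore d(8*log(B_t^2 + 8/5)/5) = (8*(8 - 5*B_t^2)/(5*B_t^2 + 8)^2) dt + (16*B_t/(5*B_t^2 + 8)) dB_t.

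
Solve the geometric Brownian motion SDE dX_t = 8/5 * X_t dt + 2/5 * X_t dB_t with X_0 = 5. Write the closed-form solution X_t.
X_t = 5 * exp((38/25) * t + (2/5) * B_t)

For GBM dX = mu X dt + sigma X dB with X_0 = x_0, apply Itô to Y = log X: dY = (mu - sigma^2/2) dt + sigma dB, so Y_t = log(x_0) + (mu - sigma^2/2) t + sigma B_t and hence X_t = x_0 * exp((mu - sigma^2/2) t + sigma B_t).
With mu = 8/5, sigma = 2/5, x_0 = 5, this gives:
  X_t = 5 * exp((38/25) * t + (2/5) * B_t).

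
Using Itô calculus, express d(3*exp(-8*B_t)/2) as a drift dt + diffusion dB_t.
d(3*exp(-8*B_t)/2) = (48*exp(-8*B_t)) dt + (-12*exp(-8*B_t)) dB_t

Itô's formula for f(B_t) gives d f(B_t) = f'(B_t) dB_t + (1/2) f''(B_t) dt. Compute derivatives of f(x) = 3*exp(-8*x)/2:
  f'(x)  = -12*exp(-8*x)
  f''(x) = 96*exp(-8*x)
Substitute x = B_t and multiply the f'' term by 1/2:
  drift     = (1/2) * (96*exp(-8*x)) evaluated at B_t = 48*exp(-8*B_t)
  diffusion = (-12*exp(-8*x)) evaluated at B_t = -12*exp(-8*B_t)
Therefore d(3*exp(-8*B_t)/2) = (48*exp(-8*B_t)) dt + (-12*exp(-8*B_t)) dB_t.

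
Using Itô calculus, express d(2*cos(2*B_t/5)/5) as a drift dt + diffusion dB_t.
d(2*cos(2*B_t/5)/5) = (-4*cos(2*B_t/5)/125) dt + (-4*sin(2*B_t/5)/25) dB_t

Itô's formula for f(B_t) gives d f(B_t) = f'(B_t) dB_t + (1/2) f''(B_t) dt. Compute derivatives of f(x) = 2*cos(2*x/5)/5:
  f'(x)  = -4*sin(2*x/5)/25
  f''(x) = -8*cos(2*x/5)/125
Substitute x = B_t and multiply the f'' term by 1/2:
  drift     = (1/2) * (-8*cos(2*x/5)/125) evaluated at B_t = -4*cos(2*B_t/5)/125
  diffusion = (-4*sin(2*x/5)/25) evaluated at B_t = -4*sin(2*B_t/5)/25
Therefore d(2*cos(2*B_t/5)/5) = (-4*cos(2*B_t/5)/125) dt + (-4*sin(2*B_t/5)/25) dB_t.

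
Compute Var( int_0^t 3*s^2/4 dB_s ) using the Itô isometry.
Var = 9*t^5/80

The Itô integral of a deterministic integrand f(s) has mean 0 because each increment f(s) * (B_{s+ds} - B_s) has mean 0. By the Itô isometry:
  Var( int_0^t f(s) dB_s ) = E[ (int_0^t f(s) dB_s)^2 ] = int_0^t f(s)^2 ds.
Here f(s) = 3*s^2/4, so f(s)^2 = 9*s^4/16. Integrate:
  int_0^t (9*s^4/16) ds = 9*t^5/80.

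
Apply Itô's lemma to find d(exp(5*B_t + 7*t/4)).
d(exp(5*B_t + 7*t/4)) = (57*exp(5*B_t + 7*t/4)/4) dt + (5*exp(5*B_t + 7*t/4)) dB_t

Itô's formula for f(t, x): d f(t, B_t) = (f_t + (1/2) f_xx) dt + f_x dB_t. Compute partials of f(t, x) = exp(7*t/4 + 5*x):
  f_t(t,x)  = 7*exp(7*t/4 + 5*x)/4
  f_x(t,x)  = 5*exp(7*t/4 + 5*x)
  f_xx(t,x) = 25*exp(7*t/4 + 5*x)
Assemble drift = f_t + (1/2) f_xx = 57*exp(7*t/4 + 5*x)/4 and diffusion = f_x = 5*exp(7*t/4 + 5*x). Substituting x = B_t:
  d(exp(5*B_t + 7*t/4)) = (57*exp(5*B_t + 7*t/4)/4) dt + (5*exp(5*B_t + 7*t/4)) dB_t.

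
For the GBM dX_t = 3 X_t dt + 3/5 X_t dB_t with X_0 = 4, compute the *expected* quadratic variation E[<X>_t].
E[<X>_t] = 48*exp(159*t/25)/53 - 48/53

<X>_t = int_0^t ((3/5) * X_s)^2 ds. Taking expectation inside the integral: E[<X>_t] = (3/5)^2 * int_0^t E[X_s^2] ds. For GBM, E[X_s^2] = x_0^2 * exp((2 mu + sigma^2) s). Integrating:
  E[<X>_t] = (3/5)^2 * 4^2 * (exp((2*3 + (3/5)^2) t) - 1) / (2*3 + (3/5)^2)
           = (3/5)^2 * 4^2 * (exp((159/25) t) - 1) / (159/25) = 48*exp(159*t/25)/53 - 48/53.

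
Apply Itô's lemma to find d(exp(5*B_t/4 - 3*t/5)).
d(exp(5*B_t/4 - 3*t/5)) = (29*exp(5*B_t/4 - 3*t/5)/160) dt + (5*exp(5*B_t/4 - 3*t/5)/4) dB_t

Itô's formula for f(t, x): d f(t, B_t) = (f_t + (1/2) f_xx) dt + f_x dB_t. Compute partials of f(t, x) = exp(-3*t/5 + 5*x/4):
  f_t(t,x)  = -3*exp(-3*t/5 + 5*x/4)/5
  f_x(t,x)  = 5*exp(-3*t/5 + 5*x/4)/4
  f_xx(t,x) = 25*exp(-3*t/5 + 5*x/4)/16
Assemble drift = f_t + (1/2) f_xx = 29*exp(-3*t/5 + 5*x/4)/160 and diffusion = f_x = 5*exp(-3*t/5 + 5*x/4)/4. Substituting x = B_t:
  d(exp(5*B_t/4 - 3*t/5)) = (29*exp(5*B_t/4 - 3*t/5)/160) dt + (5*exp(5*B_t/4 - 3*t/5)/4) dB_t.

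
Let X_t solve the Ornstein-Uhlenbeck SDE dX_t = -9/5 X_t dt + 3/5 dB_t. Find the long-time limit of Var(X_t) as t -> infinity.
lim Var(X_t) = 1/10

The OU SDE dX = -theta X dt + sigma dB admits the integrating factor exp(theta t): d(exp(theta t) X_t) = sigma exp(theta t) dB_t. Integrating from 0 to t gives X_t = x_0 * exp(-theta t) + sigma * int_0^t exp(-theta (t-s)) dB_s for any initial x_0. The Itô integral has variance (by the Itô isometry) sigma^2 * int_0^t exp(-2 theta (t - s)) ds = sigma^2 * (1 - exp(-2 theta t)) / (2 theta), independent of x_0.
With theta = 9/5, sigma = 3/5:
  Var(X_t) = (3/5)^2 * (1 - exp(-2*9/5 t)) / (2 * 9/5) = 1/10 - exp(-18*t/5)/10.
As t -> infinity, exp(-2*9/5 t) -> 0, so the stationary variance is sigma^2 / (2 theta) = 1/10.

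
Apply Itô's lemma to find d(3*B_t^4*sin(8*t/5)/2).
d(3*B_t^4*sin(8*t/5)/2) = (B_t^2*(12*B_t^2*cos(8*t/5)/5 + 9*sin(8*t/5))) dt + (6*B_t^3*sin(8*t/5)) dB_t

Itô's formula for f(t, x): d f(t, B_t) = (f_t + (1/2) f_xx) dt + f_x dB_t. Compute partials of f(t, x) = 3*x^4*sin(8*t/5)/2:
  f_t(t,x)  = 12*x^4*cos(8*t/5)/5
  f_x(t,x)  = 6*x^3*sin(8*t/5)
  f_xx(t,x) = 18*x^2*sin(8*t/5)
Assemble drift = f_t + (1/2) f_xx = x^2*(12*x^2*cos(8*t/5)/5 + 9*sin(8*t/5)) and diffusion = f_x = 6*x^3*sin(8*t/5). Substituting x = B_t:
  d(3*B_t^4*sin(8*t/5)/2) = (B_t^2*(12*B_t^2*cos(8*t/5)/5 + 9*sin(8*t/5))) dt + (6*B_t^3*sin(8*t/5)) dB_t.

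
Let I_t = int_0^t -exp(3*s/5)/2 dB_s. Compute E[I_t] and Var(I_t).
E[I_t] = 0; Var(I_t) = 5*exp(6*t/5)/24 - 5/24

The Itô integral of a deterministic integrand f(s) has mean 0 because each increment f(s) * (B_{s+ds} - B_s) has mean 0. By the Itô isometry:
  Var( int_0^t f(s) dB_s ) = E[ (int_0^t f(s) dB_s)^2 ] = int_0^t f(s)^2 ds.
Here f(s) = -exp(3*s/5)/2, so f(s)^2 = exp(6*s/5)/4. Integrate:
  int_0^t (exp(6*s/5)/4) ds = 5*exp(6*t/5)/24 - 5/24.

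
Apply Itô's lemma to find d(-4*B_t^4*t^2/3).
d(-4*B_t^4*t^2/3) = (8*B_t^2*t*(-B_t^2 - 3*t)/3) dt + (-16*B_t^3*t^2/3) dB_t

Itô's formula for f(t, x): d f(t, B_t) = (f_t + (1/2) f_xx) dt + f_x dB_t. Compute partials of f(t, x) = -4*t^2*x^4/3:
  f_t(t,x)  = -8*t*x^4/3
  f_x(t,x)  = -16*t^2*x^3/3
  f_xx(t,x) = -16*t^2*x^2
Assemble drift = f_t + (1/2) f_xx = 8*t*x^2*(-3*t - x^2)/3 and diffusion = f_x = -16*t^2*x^3/3. Substituting x = B_t:
  d(-4*B_t^4*t^2/3) = (8*B_t^2*t*(-B_t^2 - 3*t)/3) dt + (-16*B_t^3*t^2/3) dB_t.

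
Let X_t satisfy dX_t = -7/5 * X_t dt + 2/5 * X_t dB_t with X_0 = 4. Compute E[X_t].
E[X_t] = 4*exp(-7*t/5)

For GBM dX = mu X dt + sigma X dB with X_0 = x_0, apply Itô to Y = log X: dY = (mu - sigma^2/2) dt + sigma dB, so Y_t = log(x_0) + (mu - sigma^2/2) t + sigma B_t and hence X_t = x_0 * exp((mu - sigma^2/2) t + sigma B_t).
With mu = -7/5, sigma = 2/5, x_0 = 4, this gives:
  X_t = 4 * exp((-37/25) * t + (2/5) * B_t).
Since sigma*B_t ~ Normal(0, sigma^2 t), E[exp(sigma*B_t)] = exp(sigma^2 t / 2); so E[X_t] = x_0 * exp((mu - sigma^2/2) t) * exp(sigma^2 t / 2) = x_0 * exp(mu t) = 4*exp(-7*t/5).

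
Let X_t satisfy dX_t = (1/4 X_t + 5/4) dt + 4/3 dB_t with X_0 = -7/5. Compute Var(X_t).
Var(X_t) = 32*exp(t/2)/9 - 32/9

The variance V(t) = Var(X_t) satisfies V'(t) = 2 a V(t) + c^2 with V(0) = 0 (drift coefficient is linear in X, diffusion is constant). With a = 1/4, c = 4/3, the solution is
  V(t) = (c^2 / (2 a)) * (exp(2 a t) - 1)
       = ((4/3)^2 / (2*(1/4))) * (exp((1/2) t) - 1)
       = 32*exp(t/2)/9 - 32/9.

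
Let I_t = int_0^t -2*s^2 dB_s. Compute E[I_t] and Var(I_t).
E[I_t] = 0; Var(I_t) = 4*t^5/5

The Itô integral of a deterministic integrand f(s) has mean 0 because each increment f(s) * (B_{s+ds} - B_s) has mean 0. By the Itô isometry:
  Var( int_0^t f(s) dB_s ) = E[ (int_0^t f(s) dB_s)^2 ] = int_0^t f(s)^2 ds.
Here f(s) = -2*s^2, so f(s)^2 = 4*s^4. Integrate:
  int_0^t (4*s^4) ds = 4*t^5/5.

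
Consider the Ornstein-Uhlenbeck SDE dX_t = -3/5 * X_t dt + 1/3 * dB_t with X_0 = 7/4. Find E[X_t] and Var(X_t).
E[X_t] = 7*exp(-3*t/5)/4; Var(X_t) = 5/54 - 5*exp(-6*t/5)/54

The OU SDE dX = -theta X dt + sigma dB admits the integrating factor exp(theta t): d(exp(theta t) X_t) = sigma exp(theta t) dB_t. Integrating from 0 to t:
  X_t = x_0 * exp(-theta t) + sigma * int_0^t exp(-theta (t-s)) dB_s.
The Itô integral has mean 0 and (by the Itô isometry) variance sigma^2 * int_0^t exp(-2 theta (t - s)) ds = sigma^2 * (1 - exp(-2 theta t)) / (2 theta).
With theta = 3/5, sigma = 1/3, x_0 = 7/4:
  E[X_t] = 7/4 * exp(-3/5 t) = 7*exp(-3*t/5)/4
  Var(X_t) = (1/3)^2 * (1 - exp(-2*3/5 t)) / (2 * 3/5) = 5/54 - 5*exp(-6*t/5)/54.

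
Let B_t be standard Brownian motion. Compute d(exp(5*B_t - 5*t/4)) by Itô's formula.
d(exp(5*B_t - 5*t/4)) = (45*exp(5*B_t - 5*t/4)/4) dt + (5*exp(5*B_t - 5*t/4)) dB_t

Itô's formula for f(t, x): d f(t, B_t) = (f_t + (1/2) f_xx) dt + f_x dB_t. Compute partials of f(t, x) = exp(-5*t/4 + 5*x):
  f_t(t,x)  = -5*exp(-5*t/4 + 5*x)/4
  f_x(t,x)  = 5*exp(-5*t/4 + 5*x)
  f_xx(t,x) = 25*exp(-5*t/4 + 5*x)
Assemble drift = f_t + (1/2) f_xx = 45*exp(-5*t/4 + 5*x)/4 and diffusion = f_x = 5*exp(-5*t/4 + 5*x). Substituting x = B_t:
  d(exp(5*B_t - 5*t/4)) = (45*exp(5*B_t - 5*t/4)/4) dt + (5*exp(5*B_t - 5*t/4)) dB_t.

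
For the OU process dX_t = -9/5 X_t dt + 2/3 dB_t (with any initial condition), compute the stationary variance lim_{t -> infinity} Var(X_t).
lim Var(X_t) = 10/81

The OU SDE dX = -theta X dt + sigma dB admits the integrating factor exp(theta t): d(exp(theta t) X_t) = sigma exp(theta t) dB_t. Integrating from 0 to t gives X_t = x_0 * exp(-theta t) + sigma * int_0^t exp(-theta (t-s)) dB_s for any initial x_0. The Itô integral has variance (by the Itô isometry) sigma^2 * int_0^t exp(-2 theta (t - s)) ds = sigma^2 * (1 - exp(-2 theta t)) / (2 theta), independent of x_0.
With theta = 9/5, sigma = 2/3:
  Var(X_t) = (2/3)^2 * (1 - exp(-2*9/5 t)) / (2 * 9/5) = 10/81 - 10*exp(-18*t/5)/81.
As t -> infinity, exp(-2*9/5 t) -> 0, so the stationary variance is sigma^2 / (2 theta) = 10/81.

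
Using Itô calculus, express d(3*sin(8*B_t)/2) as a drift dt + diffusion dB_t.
d(3*sin(8*B_t)/2) = (-48*sin(8*B_t)) dt + (12*cos(8*B_t)) dB_t

Itô's formula for f(B_t) gives d f(B_t) = f'(B_t) dB_t + (1/2) f''(B_t) dt. Compute derivatives of f(x) = 3*sin(8*x)/2:
  f'(x)  = 12*cos(8*x)
  f''(x) = -96*sin(8*x)
Substitute x = B_t and multiply the f'' term by 1/2:
  drift     = (1/2) * (-96*sin(8*x)) evaluated at B_t = -48*sin(8*B_t)
  diffusion = (12*cos(8*x)) evaluated at B_t = 12*cos(8*B_t)
Therefore d(3*sin(8*B_t)/2) = (-48*sin(8*B_t)) dt + (12*cos(8*B_t)) dB_t.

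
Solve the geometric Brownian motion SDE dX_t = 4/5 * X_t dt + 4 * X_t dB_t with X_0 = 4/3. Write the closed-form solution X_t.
X_t = 4/3 * exp((-36/5) * t + (4) * B_t)

For GBM dX = mu X dt + sigma X dB with X_0 = x_0, apply Itô to Y = log X: dY = (mu - sigma^2/2) dt + sigma dB, so Y_t = log(x_0) + (mu - sigma^2/2) t + sigma B_t and hence X_t = x_0 * exp((mu - sigma^2/2) t + sigma B_t).
With mu = 4/5, sigma = 4, x_0 = 4/3, this gives:
  X_t = 4/3 * exp((-36/5) * t + (4) * B_t).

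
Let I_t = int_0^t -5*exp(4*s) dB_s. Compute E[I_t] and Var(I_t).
E[I_t] = 0; Var(I_t) = 25*exp(8*t)/8 - 25/8

The Itô integral of a deterministic integrand f(s) has mean 0 because each increment f(s) * (B_{s+ds} - B_s) has mean 0. By the Itô isometry:
  Var( int_0^t f(s) dB_s ) = E[ (int_0^t f(s) dB_s)^2 ] = int_0^t f(s)^2 ds.
Here f(s) = -5*exp(4*s), so f(s)^2 = 25*exp(8*s). Integrate:
  int_0^t (25*exp(8*s)) ds = 25*exp(8*t)/8 - 25/8.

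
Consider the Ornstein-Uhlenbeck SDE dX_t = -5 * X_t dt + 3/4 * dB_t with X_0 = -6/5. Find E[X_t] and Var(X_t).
E[X_t] = -6*exp(-5*t)/5; Var(X_t) = 9/160 - 9*exp(-10*t)/160

The OU SDE dX = -theta X dt + sigma dB admits the integrating factor exp(theta t): d(exp(theta t) X_t) = sigma exp(theta t) dB_t. Integrating from 0 to t:
  X_t = x_0 * exp(-theta t) + sigma * int_0^t exp(-theta (t-s)) dB_s.
The Itô integral has mean 0 and (by the Itô isometry) variance sigma^2 * int_0^t exp(-2 theta (t - s)) ds = sigma^2 * (1 - exp(-2 theta t)) / (2 theta).
With theta = 5, sigma = 3/4, x_0 = -6/5:
  E[X_t] = -6/5 * exp(-5 t) = -6*exp(-5*t)/5
  Var(X_t) = (3/4)^2 * (1 - exp(-2*5 t)) / (2 * 5) = 9/160 - 9*exp(-10*t)/160.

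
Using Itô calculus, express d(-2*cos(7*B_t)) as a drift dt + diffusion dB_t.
d(-2*cos(7*B_t)) = (49*cos(7*B_t)) dt + (14*sin(7*B_t)) dB_t

Itô's formula for f(B_t) gives d f(B_t) = f'(B_t) dB_t + (1/2) f''(B_t) dt. Compute derivatives of f(x) = -2*cos(7*x):
  f'(x)  = 14*sin(7*x)
  f''(x) = 98*cos(7*x)
Substitute x = B_t and multiply the f'' term by 1/2:
  drift     = (1/2) * (98*cos(7*x)) evaluated at B_t = 49*cos(7*B_t)
  diffusion = (14*sin(7*x)) evaluated at B_t = 14*sin(7*B_t)
Therefore d(-2*cos(7*B_t)) = (49*cos(7*B_t)) dt + (14*sin(7*B_t)) dB_t.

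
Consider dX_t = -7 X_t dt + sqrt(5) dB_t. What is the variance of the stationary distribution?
lim Var(X_t) = 5/14

The OU SDE dX = -theta X dt + sigma dB admits the integrating factor exp(theta t): d(exp(theta t) X_t) = sigma exp(theta t) dB_t. Integrating from 0 to t gives X_t = x_0 * exp(-theta t) + sigma * int_0^t exp(-theta (t-s)) dB_s for any initial x_0. The Itô integral has variance (by the Itô isometry) sigma^2 * int_0^t exp(-2 theta (t - s)) ds = sigma^2 * (1 - exp(-2 theta t)) / (2 theta), independent of x_0.
With theta = 7, sigma = sqrt(5):
  Var(X_t) = (sqrt(5))^2 * (1 - exp(-2*7 t)) / (2 * 7) = 5/14 - 5*exp(-14*t)/14.
As t -> infinity, exp(-2*7 t) -> 0, so the stationary variance is sigma^2 / (2 theta) = 5/14.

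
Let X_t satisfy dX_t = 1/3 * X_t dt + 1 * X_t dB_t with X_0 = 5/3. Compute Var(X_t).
Var(X_t) = 25*(exp(t) - 1)*exp(2*t/3)/9

For GBM dX = mu X dt + sigma X dB with X_0 = x_0, apply Itô to Y = log X: dY = (mu - sigma^2/2) dt + sigma dB, so Y_t = log(x_0) + (mu - sigma^2/2) t + sigma B_t and hence X_t = x_0 * exp((mu - sigma^2/2) t + sigma B_t).
With mu = 1/3, sigma = 1, x_0 = 5/3, this gives:
  X_t = 5/3 * exp((-1/6) * t + (1) * B_t).
Since sigma*B_t ~ Normal(0, sigma^2 t), E[exp(sigma*B_t)] = exp(sigma^2 t / 2); so E[X_t] = x_0 * exp((mu - sigma^2/2) t) * exp(sigma^2 t / 2) = x_0 * exp(mu t) = 5*exp(t/3)/3.
Var(X_t) = E[X_t^2] - (E[X_t])^2 = x_0^2 * exp(2 mu t) * (exp(sigma^2 t) - 1) = 25*(exp(t) - 1)*exp(2*t/3)/9.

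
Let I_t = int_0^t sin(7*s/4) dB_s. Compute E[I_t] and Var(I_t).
E[I_t] = 0; Var(I_t) = t/2 - sin(7*t/2)/7

The Itô integral of a deterministic integrand f(s) has mean 0 because each increment f(s) * (B_{s+ds} - B_s) has mean 0. By the Itô isometry:
  Var( int_0^t f(s) dB_s ) = E[ (int_0^t f(s) dB_s)^2 ] = int_0^t f(s)^2 ds.
Here f(s) = sin(7*s/4), so f(s)^2 = sin(7*s/4)^2. Integrate:
  int_0^t (sin(7*s/4)^2) ds = t/2 - sin(7*t/2)/7.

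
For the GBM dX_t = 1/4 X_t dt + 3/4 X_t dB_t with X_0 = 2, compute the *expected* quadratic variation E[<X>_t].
E[<X>_t] = 36*exp(17*t/16)/17 - 36/17

<X>_t = int_0^t ((3/4) * X_s)^2 ds. Taking expectation inside the integral: E[<X>_t] = (3/4)^2 * int_0^t E[X_s^2] ds. For GBM, E[X_s^2] = x_0^2 * exp((2 mu + sigma^2) s). Integrating:
  E[<X>_t] = (3/4)^2 * 2^2 * (exp((2*(1/4) + (3/4)^2) t) - 1) / (2*(1/4) + (3/4)^2)
           = (3/4)^2 * 2^2 * (exp((17/16) t) - 1) / (17/16) = 36*exp(17*t/16)/17 - 36/17.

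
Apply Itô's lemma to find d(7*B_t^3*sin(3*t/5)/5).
d(7*B_t^3*sin(3*t/5)/5) = (21*B_t*(B_t^2*cos(3*t/5) + 5*sin(3*t/5))/25) dt + (21*B_t^2*sin(3*t/5)/5) dB_t

Itô's formula for f(t, x): d f(t, B_t) = (f_t + (1/2) f_xx) dt + f_x dB_t. Compute partials of f(t, x) = 7*x^3*sin(3*t/5)/5:
  f_t(t,x)  = 21*x^3*cos(3*t/5)/25
  f_x(t,x)  = 21*x^2*sin(3*t/5)/5
  f_xx(t,x) = 42*x*sin(3*t/5)/5
Assemble drift = f_t + (1/2) f_xx = 21*x*(x^2*cos(3*t/5) + 5*sin(3*t/5))/25 and diffusion = f_x = 21*x^2*sin(3*t/5)/5. Substituting x = B_t:
  d(7*B_t^3*sin(3*t/5)/5) = (21*B_t*(B_t^2*cos(3*t/5) + 5*sin(3*t/5))/25) dt + (21*B_t^2*sin(3*t/5)/5) dB_t.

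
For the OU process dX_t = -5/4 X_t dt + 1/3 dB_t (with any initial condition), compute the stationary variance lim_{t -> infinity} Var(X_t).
lim Var(X_t) = 2/45

The OU SDE dX = -theta X dt + sigma dB admits the integrating factor exp(theta t): d(exp(theta t) X_t) = sigma exp(theta t) dB_t. Integrating from 0 to t gives X_t = x_0 * exp(-theta t) + sigma * int_0^t exp(-theta (t-s)) dB_s for any initial x_0. The Itô integral has variance (by the Itô isometry) sigma^2 * int_0^t exp(-2 theta (t - s)) ds = sigma^2 * (1 - exp(-2 theta t)) / (2 theta), independent of x_0.
With theta = 5/4, sigma = 1/3:
  Var(X_t) = (1/3)^2 * (1 - exp(-2*5/4 t)) / (2 * 5/4) = 2/45 - 2*exp(-5*t/2)/45.
As t -> infinity, exp(-2*5/4 t) -> 0, so the stationary variance is sigma^2 / (2 theta) = 2/45.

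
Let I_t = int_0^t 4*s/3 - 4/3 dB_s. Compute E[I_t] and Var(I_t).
E[I_t] = 0; Var(I_t) = 16*t*(t^2 - 3*t + 3)/27

The Itô integral of a deterministic integrand f(s) has mean 0 because each increment f(s) * (B_{s+ds} - B_s) has mean 0. By the Itô isometry:
  Var( int_0^t f(s) dB_s ) = E[ (int_0^t f(s) dB_s)^2 ] = int_0^t f(s)^2 ds.
Here f(s) = 4*s/3 - 4/3, so f(s)^2 = 16*(s - 1)^2/9. Integrate:
  int_0^t (16*(s - 1)^2/9) ds = 16*t*(t^2 - 3*t + 3)/27.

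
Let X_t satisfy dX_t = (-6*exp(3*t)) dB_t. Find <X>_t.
<X>_t = 6*exp(6*t) - 6

For an Itô process dX_t = a(t) dt + b(t) dB_t, the quadratic variation is <X>_t = int_0^t b(s)^2 ds (the drift term does not contribute). Here b(s) = -6*exp(3*s), so
  b(s)^2 = 36*exp(6*s).
Integrating from 0 to t:
  <X>_t = int_0^t (36*exp(6*s)) ds = 6*exp(6*t) - 6.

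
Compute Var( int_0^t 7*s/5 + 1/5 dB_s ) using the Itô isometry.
Var = t*(49*t^2 + 21*t + 3)/75

The Itô integral of a deterministic integrand f(s) has mean 0 because each increment f(s) * (B_{s+ds} - B_s) has mean 0. By the Itô isometry:
  Var( int_0^t f(s) dB_s ) = E[ (int_0^t f(s) dB_s)^2 ] = int_0^t f(s)^2 ds.
Here f(s) = 7*s/5 + 1/5, so f(s)^2 = (7*s + 1)^2/25. Integrate:
  int_0^t ((7*s + 1)^2/25) ds = t*(49*t^2 + 21*t + 3)/75.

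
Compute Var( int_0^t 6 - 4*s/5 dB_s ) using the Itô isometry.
Var = 4*t*(4*t^2 - 90*t + 675)/75

The Itô integral of a deterministic integrand f(s) has mean 0 because each increment f(s) * (B_{s+ds} - B_s) has mean 0. By the Itô isometry:
  Var( int_0^t f(s) dB_s ) = E[ (int_0^t f(s) dB_s)^2 ] = int_0^t f(s)^2 ds.
Here f(s) = 6 - 4*s/5, so f(s)^2 = 4*(2*s - 15)^2/25. Integrate:
  int_0^t (4*(2*s - 15)^2/25) ds = 4*t*(4*t^2 - 90*t + 675)/75.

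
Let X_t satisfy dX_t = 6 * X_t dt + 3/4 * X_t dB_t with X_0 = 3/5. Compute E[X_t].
E[X_t] = 3*exp(6*t)/5

For GBM dX = mu X dt + sigma X dB with X_0 = x_0, apply Itô to Y = log X: dY = (mu - sigma^2/2) dt + sigma dB, so Y_t = log(x_0) + (mu - sigma^2/2) t + sigma B_t and hence X_t = x_0 * exp((mu - sigma^2/2) t + sigma B_t).
With mu = 6, sigma = 3/4, x_0 = 3/5, this gives:
  X_t = 3/5 * exp((183/32) * t + (3/4) * B_t).
Since sigma*B_t ~ Normal(0, sigma^2 t), E[exp(sigma*B_t)] = exp(sigma^2 t / 2); so E[X_t] = x_0 * exp((mu - sigma^2/2) t) * exp(sigma^2 t / 2) = x_0 * exp(mu t) = 3*exp(6*t)/5.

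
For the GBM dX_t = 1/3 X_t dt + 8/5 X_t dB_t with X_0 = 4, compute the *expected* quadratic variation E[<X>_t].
E[<X>_t] = 1536*exp(242*t/75)/121 - 1536/121

<X>_t = int_0^t ((8/5) * X_s)^2 ds. Taking expectation inside the integral: E[<X>_t] = (8/5)^2 * int_0^t E[X_s^2] ds. For GBM, E[X_s^2] = x_0^2 * exp((2 mu + sigma^2) s). Integrating:
  E[<X>_t] = (8/5)^2 * 4^2 * (exp((2*(1/3) + (8/5)^2) t) - 1) / (2*(1/3) + (8/5)^2)
           = (8/5)^2 * 4^2 * (exp((242/75) t) - 1) / (242/75) = 1536*exp(242*t/75)/121 - 1536/121.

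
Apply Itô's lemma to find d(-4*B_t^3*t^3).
d(-4*B_t^3*t^3) = (12*B_t*t^2*(-B_t^2 - t)) dt + (-12*B_t^2*t^3) dB_t

Itô's formula for f(t, x): d f(t, B_t) = (f_t + (1/2) f_xx) dt + f_x dB_t. Compute partials of f(t, x) = -4*t^3*x^3:
  f_t(t,x)  = -12*t^2*x^3
  f_x(t,x)  = -12*t^3*x^2
  f_xx(t,x) = -24*t^3*x
Assemble drift = f_t + (1/2) f_xx = 12*t^2*x*(-t - x^2) and diffusion = f_x = -12*t^3*x^2. Substituting x = B_t:
  d(-4*B_t^3*t^3) = (12*B_t*t^2*(-B_t^2 - t)) dt + (-12*B_t^2*t^3) dB_t.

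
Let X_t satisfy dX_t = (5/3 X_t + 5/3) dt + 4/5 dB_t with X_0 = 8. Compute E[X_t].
E[X_t] = 9*exp(5*t/3) - 1

Taking expectations and using E[dB_t] = 0, the mean m(t) = E[X_t] satisfies the ODE m'(t) = a m(t) + b with m(0) = x_0. With a = 5/3, b = 5/3, x_0 = 8, the solution is
  m(t) = x_0 * exp(a t) + (b/a) * (exp(a t) - 1)
       = 8 * exp((5/3) t) + ((5/3)/(5/3)) * (exp((5/3) t) - 1)
       = 9*exp(5*t/3) - 1.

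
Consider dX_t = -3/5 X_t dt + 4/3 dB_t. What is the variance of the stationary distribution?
lim Var(X_t) = 40/27

The OU SDE dX = -theta X dt + sigma dB admits the integrating factor exp(theta t): d(exp(theta t) X_t) = sigma exp(theta t) dB_t. Integrating from 0 to t gives X_t = x_0 * exp(-theta t) + sigma * int_0^t exp(-theta (t-s)) dB_s for any initial x_0. The Itô integral has variance (by the Itô isometry) sigma^2 * int_0^t exp(-2 theta (t - s)) ds = sigma^2 * (1 - exp(-2 theta t)) / (2 theta), independent of x_0.
With theta = 3/5, sigma = 4/3:
  Var(X_t) = (4/3)^2 * (1 - exp(-2*3/5 t)) / (2 * 3/5) = 40/27 - 40*exp(-6*t/5)/27.
As t -> infinity, exp(-2*3/5 t) -> 0, so the stationary variance is sigma^2 / (2 theta) = 40/27.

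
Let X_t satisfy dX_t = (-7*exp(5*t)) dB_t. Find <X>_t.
<X>_t = 49*exp(10*t)/10 - 49/10

For an Itô process dX_t = a(t) dt + b(t) dB_t, the quadratic variation is <X>_t = int_0^t b(s)^2 ds (the drift term does not contribute). Here b(s) = -7*exp(5*s), so
  b(s)^2 = 49*exp(10*s).
Integrating from 0 to t:
  <X>_t = int_0^t (49*exp(10*s)) ds = 49*exp(10*t)/10 - 49/10.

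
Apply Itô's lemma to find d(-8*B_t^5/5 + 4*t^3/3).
d(-8*B_t^5/5 + 4*t^3/3) = (-16*B_t^3 + 4*t^2) dt + (-8*B_t^4) dB_t

Itô's formula for f(t, x): d f(t, B_t) = (f_t + (1/2) f_xx) dt + f_x dB_t. Compute partials of f(t, x) = 4*t^3/3 - 8*x^5/5:
  f_t(t,x)  = 4*t^2
  f_x(t,x)  = -8*x^4
  f_xx(t,x) = -32*x^3
Assemble drift = f_t + (1/2) f_xx = 4*t^2 - 16*x^3 and diffusion = f_x = -8*x^4. Substituting x = B_t:
  d(-8*B_t^5/5 + 4*t^3/3) = (-16*B_t^3 + 4*t^2) dt + (-8*B_t^4) dB_t.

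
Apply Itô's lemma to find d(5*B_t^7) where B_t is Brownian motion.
d(5*B_t^7) = (105*B_t^5) dt + (35*B_t^6) dB_t

Itô's formula for f(B_t) gives d f(B_t) = f'(B_t) dB_t + (1/2) f''(B_t) dt. Compute derivatives of f(x) = 5*x^7:
  f'(x)  = 35*x^6
  f''(x) = 210*x^5
Substitute x = B_t and multiply the f'' term by 1/2:
  drift     = (1/2) * (210*x^5) evaluated at B_t = 105*B_t^5
  diffusion = (35*x^6) evaluated at B_t = 35*B_t^6
Therefore d(5*B_t^7) = (105*B_t^5) dt + (35*B_t^6) dB_t.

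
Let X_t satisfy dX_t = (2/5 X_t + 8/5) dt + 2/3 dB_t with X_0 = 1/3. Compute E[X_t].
E[X_t] = 13*exp(2*t/5)/3 - 4

Taking expectations and using E[dB_t] = 0, the mean m(t) = E[X_t] satisfies the ODE m'(t) = a m(t) + b with m(0) = x_0. With a = 2/5, b = 8/5, x_0 = 1/3, the solution is
  m(t) = x_0 * exp(a t) + (b/a) * (exp(a t) - 1)
       = (1/3) * exp((2/5) t) + ((8/5)/(2/5)) * (exp((2/5) t) - 1)
       = 13*exp(2*t/5)/3 - 4.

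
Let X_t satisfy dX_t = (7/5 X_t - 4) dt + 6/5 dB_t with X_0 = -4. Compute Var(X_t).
Var(X_t) = 18*exp(14*t/5)/35 - 18/35

The variance V(t) = Var(X_t) satisfies V'(t) = 2 a V(t) + c^2 with V(0) = 0 (drift coefficient is linear in X, diffusion is constant). With a = 7/5, c = 6/5, the solution is
  V(t) = (c^2 / (2 a)) * (exp(2 a t) - 1)
       = ((6/5)^2 / (2*(7/5))) * (exp((14/5) t) - 1)
       = 18*exp(14*t/5)/35 - 18/35.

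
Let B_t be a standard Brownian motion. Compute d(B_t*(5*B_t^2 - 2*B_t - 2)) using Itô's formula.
d(B_t*(5*B_t^2 - 2*B_t - 2)) = (15*B_t - 2) dt + (15*B_t^2 - 4*B_t - 2) dB_t

Itô's formula for f(B_t) gives d f(B_t) = f'(B_t) dB_t + (1/2) f''(B_t) dt. Compute derivatives of f(x) = x*(5*x^2 - 2*x - 2):
  f'(x)  = 15*x^2 - 4*x - 2
  f''(x) = 30*x - 4
Substitute x = B_t and multiply the f'' term by 1/2:
  drift     = (1/2) * (30*x - 4) evaluated at B_t = 15*B_t - 2
  diffusion = (15*x^2 - 4*x - 2) evaluated at B_t = 15*B_t^2 - 4*B_t - 2
Therefore d(B_t*(5*B_t^2 - 2*B_t - 2)) = (15*B_t - 2) dt + (15*B_t^2 - 4*B_t - 2) dB_t.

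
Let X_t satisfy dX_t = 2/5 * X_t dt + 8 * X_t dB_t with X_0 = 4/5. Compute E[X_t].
E[X_t] = 4*exp(2*t/5)/5

For GBM dX = mu X dt + sigma X dB with X_0 = x_0, apply Itô to Y = log X: dY = (mu - sigma^2/2) dt + sigma dB, so Y_t = log(x_0) + (mu - sigma^2/2) t + sigma B_t and hence X_t = x_0 * exp((mu - sigma^2/2) t + sigma B_t).
With mu = 2/5, sigma = 8, x_0 = 4/5, this gives:
  X_t = 4/5 * exp((-158/5) * t + (8) * B_t).
Since sigma*B_t ~ Normal(0, sigma^2 t), E[exp(sigma*B_t)] = exp(sigma^2 t / 2); so E[X_t] = x_0 * exp((mu - sigma^2/2) t) * exp(sigma^2 t / 2) = x_0 * exp(mu t) = 4*exp(2*t/5)/5.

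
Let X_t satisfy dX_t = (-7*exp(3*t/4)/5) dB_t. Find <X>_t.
<X>_t = 98*exp(3*t/2)/75 - 98/75

For an Itô process dX_t = a(t) dt + b(t) dB_t, the quadratic variation is <X>_t = int_0^t b(s)^2 ds (the drift term does not contribute). Here b(s) = -7*exp(3*s/4)/5, so
  b(s)^2 = 49*exp(3*s/2)/25.
Integrating from 0 to t:
  <X>_t = int_0^t (49*exp(3*s/2)/25) ds = 98*exp(3*t/2)/75 - 98/75.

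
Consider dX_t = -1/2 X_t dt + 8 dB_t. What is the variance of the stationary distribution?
lim Var(X_t) = 64

The OU SDE dX = -theta X dt + sigma dB admits the integrating factor exp(theta t): d(exp(theta t) X_t) = sigma exp(theta t) dB_t. Integrating from 0 to t gives X_t = x_0 * exp(-theta t) + sigma * int_0^t exp(-theta (t-s)) dB_s for any initial x_0. The Itô integral has variance (by the Itô isometry) sigma^2 * int_0^t exp(-2 theta (t - s)) ds = sigma^2 * (1 - exp(-2 theta t)) / (2 theta), independent of x_0.
With theta = 1/2, sigma = 8:
  Var(X_t) = (8)^2 * (1 - exp(-2*1/2 t)) / (2 * 1/2) = 64 - 64*exp(-t).
As t -> infinity, exp(-2*1/2 t) -> 0, so the stationary variance is sigma^2 / (2 theta) = 64.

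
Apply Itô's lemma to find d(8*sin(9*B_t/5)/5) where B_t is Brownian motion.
d(8*sin(9*B_t/5)/5) = (-324*sin(9*B_t/5)/125) dt + (72*cos(9*B_t/5)/25) dB_t

Itô's formula for f(B_t) gives d f(B_t) = f'(B_t) dB_t + (1/2) f''(B_t) dt. Compute derivatives of f(x) = 8*sin(9*x/5)/5:
  f'(x)  = 72*cos(9*x/5)/25
  f''(x) = -648*sin(9*x/5)/125
Substitute x = B_t and multiply the f'' term by 1/2:
  drift     = (1/2) * (-648*sin(9*x/5)/125) evaluated at B_t = -324*sin(9*B_t/5)/125
  diffusion = (72*cos(9*x/5)/25) evaluated at B_t = 72*cos(9*B_t/5)/25
Therefore d(8*sin(9*B_t/5)/5) = (-324*sin(9*B_t/5)/125) dt + (72*cos(9*B_t/5)/25) dB_t.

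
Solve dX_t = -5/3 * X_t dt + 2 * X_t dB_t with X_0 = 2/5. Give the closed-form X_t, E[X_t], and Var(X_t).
X_t = 2/5 * exp((-11/3) t + (2) B_t); E[X_t] = 2*exp(-5*t/3)/5; Var(X_t) = (4*exp(4*t) - 4)*exp(-10*t/3)/25

For GBM dX = mu X dt + sigma X dB with X_0 = x_0, apply Itô to Y = log X: dY = (mu - sigma^2/2) dt + sigma dB, so Y_t = log(x_0) + (mu - sigma^2/2) t + sigma B_t and hence X_t = x_0 * exp((mu - sigma^2/2) t + sigma B_t).
With mu = -5/3, sigma = 2, x_0 = 2/5, this gives:
  X_t = 2/5 * exp((-11/3) * t + (2) * B_t).
Since sigma*B_t ~ Normal(0, sigma^2 t), E[exp(sigma*B_t)] = exp(sigma^2 t / 2); so E[X_t] = x_0 * exp((mu - sigma^2/2) t) * exp(sigma^2 t / 2) = x_0 * exp(mu t) = 2*exp(-5*t/3)/5.
Var(X_t) = E[X_t^2] - (E[X_t])^2 = x_0^2 * exp(2 mu t) * (exp(sigma^2 t) - 1) = (4*exp(4*t) - 4)*exp(-10*t/3)/25.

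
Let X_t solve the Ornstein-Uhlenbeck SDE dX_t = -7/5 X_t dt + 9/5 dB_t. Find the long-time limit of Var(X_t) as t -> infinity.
lim Var(X_t) = 81/70

The OU SDE dX = -theta X dt + sigma dB admits the integrating factor exp(theta t): d(exp(theta t) X_t) = sigma exp(theta t) dB_t. Integrating from 0 to t gives X_t = x_0 * exp(-theta t) + sigma * int_0^t exp(-theta (t-s)) dB_s for any initial x_0. The Itô integral has variance (by the Itô isometry) sigma^2 * int_0^t exp(-2 theta (t - s)) ds = sigma^2 * (1 - exp(-2 theta t)) / (2 theta), independent of x_0.
With theta = 7/5, sigma = 9/5:
  Var(X_t) = (9/5)^2 * (1 - exp(-2*7/5 t)) / (2 * 7/5) = 81/70 - 81*exp(-14*t/5)/70.
As t -> infinity, exp(-2*7/5 t) -> 0, so the stationary variance is sigma^2 / (2 theta) = 81/70.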